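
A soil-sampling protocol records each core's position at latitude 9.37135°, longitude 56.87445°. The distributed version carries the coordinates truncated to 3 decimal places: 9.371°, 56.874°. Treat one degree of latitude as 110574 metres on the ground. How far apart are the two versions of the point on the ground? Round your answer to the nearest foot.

Δlat = 9.37135 − 9.371 = +0.00035°; Δlon = 56.87445 − 56.874 = +0.00045°.
North–south shift: 0.00035 × 110574 = 38.7009 m.
East–west at this latitude: 0.00045° × 110574 × cos 9.371° ≈ 0.00045 × 109098 = 49.0943 m.
Distance: √(38.7009² + 49.0943²) ≈ 62.514 m.
In feet: 62.514 m ÷ 0.3048 ≈ 205.1 ft.

205 feet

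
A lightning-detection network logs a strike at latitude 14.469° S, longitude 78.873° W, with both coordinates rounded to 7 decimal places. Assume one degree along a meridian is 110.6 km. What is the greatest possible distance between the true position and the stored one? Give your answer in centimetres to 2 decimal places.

0.77 centimetres

Rounding to 7 decimal places leaves each coordinate within ±5e-08° of the true value.
Latitude error → 5e-08 × 110600 = 0.00553 m along the meridian.
East–west component at 14.469°: 5e-08° × 110600 × cos 14.469° ≈ 5e-08 × 107092 ≈ 0.0053546 m.
The two errors are perpendicular, so the maximum displacement is √(0.00553² + 0.0053546²) ≈ 0.00769758 m.
That is 0.00769758 m = 0.76976 cm.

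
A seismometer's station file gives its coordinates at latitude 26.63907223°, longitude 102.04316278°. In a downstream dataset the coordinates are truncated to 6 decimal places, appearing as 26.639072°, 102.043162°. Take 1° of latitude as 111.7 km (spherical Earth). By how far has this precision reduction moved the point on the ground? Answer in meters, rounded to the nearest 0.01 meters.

The latitude changed by +0.00000023° and the longitude by +0.00000078°.
North–south shift: 0.00000023 × 111700 = 0.025691 m.
East–west at this latitude: 0.00000078° × 111700 × cos 26.6391° ≈ 0.00000078 × 99842.9 = 0.0778775 m.
Distance: √(0.025691² + 0.0778775²) ≈ 0.0820056 m.

0.08 meters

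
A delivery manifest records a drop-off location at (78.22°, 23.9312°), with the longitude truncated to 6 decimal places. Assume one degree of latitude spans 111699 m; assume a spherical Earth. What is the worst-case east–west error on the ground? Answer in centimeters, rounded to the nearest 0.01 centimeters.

2.28 centimeters

Truncating at 6 decimal places can drop up to a full unit in the last place, so the longitude may be off by as much as 1e-06°.
One degree of longitude at 78.22° is 111699 × cos 78.22° ≈ 111699 × 0.2042 = 22803.8 m.
East–west error: 1e-06° × 22803.8 m/° ≈ 0.0228038 m.
That is 0.0228038 m = 2.2804 cm.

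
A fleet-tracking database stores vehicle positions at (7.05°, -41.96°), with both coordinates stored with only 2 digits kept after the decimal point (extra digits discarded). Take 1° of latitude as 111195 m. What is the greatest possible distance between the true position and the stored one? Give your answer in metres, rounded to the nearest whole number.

1567 metres

Truncating at 2 decimal places can drop up to a full unit in the last place, so each coordinate may be off by as much as 0.01°.
North–south component: 0.01° × 111195 = 1111.95 m.
Longitude error → 0.01 × 111195 × cos 7.05° = 0.01 × 111195 × 0.9924 ≈ 1103.54 m.
The two errors are perpendicular, so the maximum displacement is √(1111.95² + 1103.54²) ≈ 1566.6 m.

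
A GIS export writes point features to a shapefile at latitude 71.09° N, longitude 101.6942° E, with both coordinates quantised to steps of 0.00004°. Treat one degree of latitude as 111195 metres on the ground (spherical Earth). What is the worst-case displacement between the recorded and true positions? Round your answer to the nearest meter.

2 meters

With a 0.00004° grid the true value lies within half a step, ±0.00004°/2 = ±2e-05°, of the stored one.
N–S: 2e-05° × 111195 m/° = 2.2239 m.
East–west component at 71.09°: 2e-05° × 111195 × cos 71.09° ≈ 2e-05 × 36036.4 ≈ 0.720727 m.
Worst case both components are at the extreme and orthogonal: √(2.2239² + 0.720727²) ≈ 2.33777 m.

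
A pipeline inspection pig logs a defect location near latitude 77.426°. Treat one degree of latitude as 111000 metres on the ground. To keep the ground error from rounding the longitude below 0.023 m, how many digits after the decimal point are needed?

At 77.426° one degree of longitude covers 111000 × cos 77.426° ≈ 111000 × 0.2177 ≈ 24164.7 m.
With N decimal places the half-ulp bound is 0.5·10⁻ᴺ°, or 0.5·10⁻ᴺ × 24164.7 m on the ground.
Need 0.5 × 24164.7 × 10⁻ᴺ ≤ 0.023 → 10⁻ᴺ ≤ 1.904e-06, so N ≥ 5.72.
At 5 places the error can reach 0.121 m, but 6 places keeps it to 0.0121 m.

6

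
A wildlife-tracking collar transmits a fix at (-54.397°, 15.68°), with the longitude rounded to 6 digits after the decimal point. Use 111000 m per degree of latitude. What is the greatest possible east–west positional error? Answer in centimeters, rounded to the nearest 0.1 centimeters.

3.2 centimeters

Rounding to 6 decimal places leaves the longitude within ±5e-07° of the true value.
At latitude 54.397° a degree of longitude spans 111000 m × cos 54.397° = 111000 × 0.5822 ≈ 64620.4 m.
So at most 5e-07° × 64620.4 ≈ 0.0323102 m east–west.
That is 0.0323102 m = 3.231 cm.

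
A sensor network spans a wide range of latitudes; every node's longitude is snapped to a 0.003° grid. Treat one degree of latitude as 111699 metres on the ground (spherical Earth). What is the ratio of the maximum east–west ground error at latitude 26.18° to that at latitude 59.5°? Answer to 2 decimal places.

1.77

With a 0.003° grid the true value lies within half a step, ±0.003°/2 = ±0.0015°, of the stored one.
At 26.18°: 0.0015° × 111699 × cos 26.18° = 0.0015 × 111699 × 0.8974 ≈ 150.36 m.
Error at 59.5° = 0.0015° × 111699 × cos 59.5° ≈ 167.55 × 0.5075 = 85.037 m.
The ratio reduces to cos 26.18° / cos 59.5° = 0.8974/0.5075 ≈ 1.7682.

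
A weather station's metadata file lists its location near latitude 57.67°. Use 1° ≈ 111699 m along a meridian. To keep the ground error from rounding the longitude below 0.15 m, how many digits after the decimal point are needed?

6

At 57.67° one degree of longitude covers 111699 × cos 57.67° ≈ 111699 × 0.5348 ≈ 59736.1 m.
N decimal places → at most half a unit in the last place, 0.5 × 10⁻ᴺ° = 59736.1/2 × 10⁻ᴺ m.
Setting 29868 × 10⁻ᴺ ≤ 0.15 gives 10ᴺ ≥ 1.991e+05, i.e. N ≥ 5.30.
So 6 decimal places suffice (0.0299 m); 5 would allow up to 0.299 m.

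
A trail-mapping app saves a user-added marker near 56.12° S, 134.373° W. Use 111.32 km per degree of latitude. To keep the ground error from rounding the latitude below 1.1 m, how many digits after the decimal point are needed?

One degree of latitude covers 111320 m.
With N decimal places the half-ulp bound is 0.5·10⁻ᴺ°, or 0.5·10⁻ᴺ × 111320 m on the ground.
Setting 55660 × 10⁻ᴺ ≤ 1.1 gives 10ᴺ ≥ 5.06e+04, i.e. N ≥ 4.70.
N = 4 would give 5.57 m (too coarse); N = 5 gives 0.557 m ≤ 1.1 m.

5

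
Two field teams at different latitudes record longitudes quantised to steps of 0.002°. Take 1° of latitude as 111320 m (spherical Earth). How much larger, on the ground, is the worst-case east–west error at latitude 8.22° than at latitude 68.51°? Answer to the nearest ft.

With a 0.002° grid the true value lies within half a step, ±0.002°/2 = ±0.001°, of the stored one.
At 8.22°: 0.001° × 111320 × cos 8.22° = 0.001 × 111320 × 0.9897 ≈ 110.18 m.
At 68.51°: 0.001° × 111320 × cos 68.51° = 0.001 × 111320 × 0.3663 ≈ 40.781 m.
So the lower-latitude error exceeds the higher by 110.18 − 40.781 = 69.396 m.
In feet: 69.3955 m ÷ 0.3048 ≈ 227.68 ft.

228 ft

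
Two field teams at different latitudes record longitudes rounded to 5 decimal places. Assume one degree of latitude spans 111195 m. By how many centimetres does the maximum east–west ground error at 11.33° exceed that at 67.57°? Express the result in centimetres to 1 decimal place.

33.3 centimetres

Rounding to 5 decimal places leaves the longitude within ±5e-06° of the true value.
At 11.33°: 5e-06° × 111195 × cos 11.33° = 5e-06 × 111195 × 0.9805 ≈ 0.54514 m.
Error at 67.57° = 5e-06° × 111195 × cos 67.57° ≈ 0.55597 × 0.3816 = 0.21213 m.
Difference: 0.54514 − 0.21213 = 0.33301 m.
That is 0.333005 m = 33.301 cm.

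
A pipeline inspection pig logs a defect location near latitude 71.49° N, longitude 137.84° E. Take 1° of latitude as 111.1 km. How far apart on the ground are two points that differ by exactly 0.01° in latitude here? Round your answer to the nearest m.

1111 m

0.01° × 111100 m/° = 1111 m.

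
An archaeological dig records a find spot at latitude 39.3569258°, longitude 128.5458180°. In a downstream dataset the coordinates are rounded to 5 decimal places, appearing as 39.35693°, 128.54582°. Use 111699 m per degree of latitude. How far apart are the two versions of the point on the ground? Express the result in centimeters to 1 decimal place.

50.0 centimeters

Δlat = 39.3569258 − 39.35693 = -0.0000042°; Δlon = 128.5458180 − 128.54582 = -0.0000020°.
N–S: -0.0000042° × 111699 m/° = -0.469136 m.
E–W at 39.3569°: -0.0000020° × 111699 × cos 39.3569° = -0.0000020 × 111699 × 0.7732 ≈ -0.172734 m.
Combined displacement = (0.469136² + 0.172734²)^½ ≈ 0.499925 m.
That is 0.499925 m = 49.993 cm.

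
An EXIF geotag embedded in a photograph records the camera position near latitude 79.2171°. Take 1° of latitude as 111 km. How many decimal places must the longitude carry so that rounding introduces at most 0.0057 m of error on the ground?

7

At 79.2171° one degree of longitude covers 111000 × cos 79.2171° ≈ 111000 × 0.1871 ≈ 20766.8 m.
With N decimal places the half-ulp bound is 0.5·10⁻ᴺ°, or 0.5·10⁻ᴺ × 20766.8 m on the ground.
Setting 10383.4 × 10⁻ᴺ ≤ 0.0057 gives 10ᴺ ≥ 1.822e+06, i.e. N ≥ 6.26.
At 6 places the error can reach 0.0104 m, but 7 places keeps it to 0.00104 m.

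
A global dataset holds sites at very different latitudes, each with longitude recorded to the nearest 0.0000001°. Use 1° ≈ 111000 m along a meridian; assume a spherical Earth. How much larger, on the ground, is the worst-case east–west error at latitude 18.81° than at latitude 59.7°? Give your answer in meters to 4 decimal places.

Rounding to 7 decimal places leaves the longitude within ±5e-08° of the true value.
At 18.81°: 5e-08° × 111000 × cos 18.81° = 5e-08 × 111000 × 0.9466 ≈ 0.0052536 m.
At 59.7°: 5e-08° × 111000 × cos 59.7° = 5e-08 × 111000 × 0.5045 ≈ 0.0028001 m.
So the lower-latitude error exceeds the higher by 0.0052536 − 0.0028001 = 0.0024535 m.

0.0025 meters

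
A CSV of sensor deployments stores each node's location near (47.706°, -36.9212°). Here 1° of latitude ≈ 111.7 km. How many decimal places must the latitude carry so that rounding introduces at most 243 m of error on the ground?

3

One degree of latitude covers 111700 m.
With N decimal places the half-ulp bound is 0.5·10⁻ᴺ°, or 0.5·10⁻ᴺ × 111700 m on the ground.
Need 0.5 × 111700 × 10⁻ᴺ ≤ 243 → 10⁻ᴺ ≤ 4.351e-03, so N ≥ 2.36.
At 2 places the error can reach 558 m, but 3 places keeps it to 55.9 m.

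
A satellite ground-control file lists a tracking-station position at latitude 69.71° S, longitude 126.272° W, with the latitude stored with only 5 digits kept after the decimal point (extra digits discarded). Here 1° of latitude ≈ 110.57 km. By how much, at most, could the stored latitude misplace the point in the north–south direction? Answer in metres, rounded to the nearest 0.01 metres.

1.11 metres

Truncating at 5 decimal places can drop up to a full unit in the last place, so the latitude may be off by as much as 1e-05°.
Along the meridian that is 1e-05° × 110570 m/° = 1.1057 m.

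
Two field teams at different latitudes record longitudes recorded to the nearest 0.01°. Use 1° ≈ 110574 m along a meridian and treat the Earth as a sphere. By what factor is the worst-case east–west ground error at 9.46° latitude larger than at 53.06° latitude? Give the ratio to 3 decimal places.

1.641

Rounding to 2 decimal places leaves the longitude within ±0.005° of the true value.
Error at 9.46° = 0.005° × 110574 × cos 9.46° ≈ 552.87 × 0.9864 = 545.35 m.
At 53.06°: 0.005° × 110574 × cos 53.06° = 0.005 × 110574 × 0.6010 ≈ 332.26 m.
The ratio reduces to cos 9.46° / cos 53.06° = 0.9864/0.6010 ≈ 1.6413.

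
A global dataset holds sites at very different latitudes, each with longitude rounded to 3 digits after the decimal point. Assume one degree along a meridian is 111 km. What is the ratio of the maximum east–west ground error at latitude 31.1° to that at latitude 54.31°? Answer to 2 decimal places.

1.47

Rounding to 3 decimal places leaves the longitude within ±0.0005° of the true value.
At 31.1°: 0.0005° × 111000 × cos 31.1° = 0.0005 × 111000 × 0.8563 ≈ 47.523 m.
Error at 54.31° = 0.0005° × 111000 × cos 54.31° ≈ 55.5 × 0.5834 = 32.379 m.
The ratio reduces to cos 31.1° / cos 54.31° = 0.8563/0.5834 ≈ 1.4677.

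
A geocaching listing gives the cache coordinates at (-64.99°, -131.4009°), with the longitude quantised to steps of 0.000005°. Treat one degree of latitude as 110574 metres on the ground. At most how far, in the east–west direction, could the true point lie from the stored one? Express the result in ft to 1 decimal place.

0.4 ft

With a 0.000005° grid the true value lies within half a step, ±0.000005°/2 = ±2.5e-06°, of the stored one.
One degree of longitude at 64.99° is 110574 × cos 64.99° ≈ 110574 × 0.4228 = 46748.1 m.
East–west error: 2.5e-06° × 46748.1 m/° ≈ 0.11687 m.
Converting: 0.11687 m × 3.2808 ft/m ≈ 0.38343 ft.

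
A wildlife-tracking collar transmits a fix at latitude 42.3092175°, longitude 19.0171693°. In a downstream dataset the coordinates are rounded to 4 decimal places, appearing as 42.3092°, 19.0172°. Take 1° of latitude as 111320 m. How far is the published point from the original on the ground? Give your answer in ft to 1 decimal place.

The latitude changed by +0.0000175° and the longitude by -0.0000307°.
North–south shift: 0.0000175 × 111320 = 1.9481 m.
East–west at this latitude: -0.0000307° × 111320 × cos 42.3092° ≈ -0.0000307 × 82323.7 = -2.52734 m.
Distance: √(1.9481² + 2.52734²) ≈ 3.19101 m.
Converting: 3.19101 m × 3.2808 ft/m ≈ 10.469 ft.

10.5 ft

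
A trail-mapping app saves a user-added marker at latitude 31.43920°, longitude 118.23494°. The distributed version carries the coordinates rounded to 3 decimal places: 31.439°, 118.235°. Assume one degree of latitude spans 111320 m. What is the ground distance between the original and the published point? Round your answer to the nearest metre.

23 metres

The latitude changed by +0.00020° and the longitude by -0.00006°.
N–S: 0.00020° × 111320 m/° = 22.264 m.
East–west at this latitude: -0.00006° × 111320 × cos 31.439° ≈ -0.00006 × 94977.8 = -5.69867 m.
Hypotenuse of the two orthogonal shifts: √(22.264² + 5.69867²) = 22.9817 m.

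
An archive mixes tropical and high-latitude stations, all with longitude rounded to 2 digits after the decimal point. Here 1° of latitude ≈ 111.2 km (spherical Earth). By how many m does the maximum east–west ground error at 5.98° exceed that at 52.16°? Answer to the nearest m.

212 m

Rounding to 2 decimal places leaves the longitude within ±0.005° of the true value.
At 5.98°: 0.005° × 111200 × cos 5.98° = 0.005 × 111200 × 0.9946 ≈ 552.97 m.
At 52.16°: 0.005° × 111200 × cos 52.16° = 0.005 × 111200 × 0.6135 ≈ 341.08 m.
So the lower-latitude error exceeds the higher by 552.97 − 341.08 = 211.89 m.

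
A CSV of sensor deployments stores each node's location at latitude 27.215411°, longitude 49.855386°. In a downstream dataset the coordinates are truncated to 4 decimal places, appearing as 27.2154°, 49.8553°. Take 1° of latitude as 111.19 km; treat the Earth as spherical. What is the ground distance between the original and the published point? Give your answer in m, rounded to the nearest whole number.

9 m

The latitude changed by +0.000011° and the longitude by +0.000086°.
N–S: 0.000011° × 111190 m/° = 1.22309 m.
E–W at 27.2154°: 0.000086° × 111190 × cos 27.2154° = 0.000086 × 111190 × 0.8893 ≈ 8.50373 m.
Distance: √(1.22309² + 8.50373²) ≈ 8.59123 m.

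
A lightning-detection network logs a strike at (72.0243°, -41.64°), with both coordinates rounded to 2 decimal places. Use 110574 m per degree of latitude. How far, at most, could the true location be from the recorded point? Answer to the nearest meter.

579 meters

Rounding to 2 decimal places leaves each coordinate within ±0.005° of the true value.
North–south component: 0.005° × 110574 = 552.87 m.
East–west component at 72.0243°: 0.005° × 110574 × cos 72.0243° ≈ 0.005 × 34124.6 ≈ 170.623 m.
Combining orthogonally: (552.87² + 170.623²)^½ ≈ 578.6 m.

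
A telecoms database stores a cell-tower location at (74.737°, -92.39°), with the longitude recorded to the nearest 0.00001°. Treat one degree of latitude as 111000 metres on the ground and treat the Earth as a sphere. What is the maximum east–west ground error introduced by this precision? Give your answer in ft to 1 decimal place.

0.5 ft

Rounding to 5 decimal places leaves the longitude within ±5e-06° of the true value.
At latitude 74.737° a degree of longitude spans 111000 m × cos 74.737° = 111000 × 0.2633 ≈ 29220.8 m.
East–west error: 5e-06° × 29220.8 m/° ≈ 0.146104 m.
In feet: 0.146104 m ÷ 0.3048 ≈ 0.47934 ft.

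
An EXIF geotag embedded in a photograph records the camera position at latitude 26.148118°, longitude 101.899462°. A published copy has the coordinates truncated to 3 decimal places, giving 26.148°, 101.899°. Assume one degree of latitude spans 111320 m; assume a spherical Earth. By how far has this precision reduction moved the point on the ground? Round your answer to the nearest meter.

48 meters

The latitude changed by +0.000118° and the longitude by +0.000462°.
N–S: 0.000118° × 111320 m/° = 13.1358 m.
East–west at this latitude: 0.000462° × 111320 × cos 26.148° ≈ 0.000462 × 99927.4 = 46.1664 m.
Combined displacement = (13.1358² + 46.1664²)^½ ≈ 47.9988 m.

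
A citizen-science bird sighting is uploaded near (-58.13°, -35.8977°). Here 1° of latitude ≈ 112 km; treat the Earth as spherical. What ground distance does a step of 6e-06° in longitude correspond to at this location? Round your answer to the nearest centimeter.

35 centimeters

One degree of longitude here spans 112000 × cos 58.13° = 112000 × 0.5280 ≈ 59135.3 m; 6e-06° of that is 0.354812 m.
That is 0.354812 m = 35.481 cm.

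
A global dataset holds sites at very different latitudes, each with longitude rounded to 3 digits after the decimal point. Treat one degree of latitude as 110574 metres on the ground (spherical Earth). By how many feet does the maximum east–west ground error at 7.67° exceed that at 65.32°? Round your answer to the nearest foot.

104 feet

Rounding to 3 decimal places leaves the longitude within ±0.0005° of the true value.
At 7.67°: 0.0005° × 110574 × cos 7.67° = 0.0005 × 110574 × 0.9911 ≈ 54.792 m.
Error at 65.32° = 0.0005° × 110574 × cos 65.32° ≈ 55.287 × 0.4175 = 23.085 m.
So the lower-latitude error exceeds the higher by 54.792 − 23.085 = 31.707 m.
Converting: 31.7073 m × 3.2808 ft/m ≈ 104.03 ft.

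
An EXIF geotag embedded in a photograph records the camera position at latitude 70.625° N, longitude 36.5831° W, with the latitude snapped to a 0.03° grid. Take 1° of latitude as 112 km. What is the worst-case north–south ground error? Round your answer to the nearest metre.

1680 metres

With a 0.03° grid the true value lies within half a step, ±0.03°/2 = ±0.015°, of the stored one.
North–south distance: 0.015° × 112000 m/° = 1680 m.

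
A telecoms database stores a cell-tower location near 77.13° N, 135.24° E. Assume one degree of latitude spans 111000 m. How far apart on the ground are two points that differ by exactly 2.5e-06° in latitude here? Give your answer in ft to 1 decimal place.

Along a meridian 2.5e-06° is 2.5e-06 × 111000 = 0.2775 m.
In feet: 0.2775 m ÷ 0.3048 ≈ 0.91043 ft.

0.9 ft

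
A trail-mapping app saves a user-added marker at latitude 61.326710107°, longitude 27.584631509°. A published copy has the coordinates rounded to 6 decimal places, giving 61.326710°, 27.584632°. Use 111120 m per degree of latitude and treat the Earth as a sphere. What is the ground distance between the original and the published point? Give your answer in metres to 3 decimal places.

Δlat = 61.326710107 − 61.326710 = +0.000000107°; Δlon = 27.584631509 − 27.584632 = -0.000000491°.
North–south shift: 0.000000107 × 111120 = 0.0118898 m.
East–west at this latitude: -0.000000491° × 111120 × cos 61.3267° ≈ -0.000000491 × 53317 = -0.0261786 m.
Hypotenuse of the two orthogonal shifts: √(0.0118898² + 0.0261786²) = 0.0287522 m.

0.029 metres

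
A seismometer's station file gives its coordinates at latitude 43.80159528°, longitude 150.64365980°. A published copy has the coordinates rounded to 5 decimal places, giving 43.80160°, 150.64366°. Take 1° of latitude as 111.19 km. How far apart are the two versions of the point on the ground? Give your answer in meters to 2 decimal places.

Δlat = 43.80159528 − 43.80160 = -0.00000472°; Δlon = 150.64365980 − 150.64366 = -0.00000020°.
North–south shift: -0.00000472 × 111190 = -0.524817 m.
E–W at 43.8016°: -0.00000020° × 111190 × cos 43.8016° = -0.00000020 × 111190 × 0.7217 ≈ -0.0160501 m.
Distance: √(0.524817² + 0.0160501²) ≈ 0.525062 m.

0.53 meters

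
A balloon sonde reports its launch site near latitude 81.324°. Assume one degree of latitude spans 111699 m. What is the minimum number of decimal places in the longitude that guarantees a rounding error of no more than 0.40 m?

5

At 81.324° one degree of longitude covers 111699 × cos 81.324° ≈ 111699 × 0.1508 ≈ 16849.4 m.
N decimal places → at most half a unit in the last place, 0.5 × 10⁻ᴺ° = 16849.4/2 × 10⁻ᴺ m.
Setting 8424.72 × 10⁻ᴺ ≤ 0.40 gives 10ᴺ ≥ 2.106e+04, i.e. N ≥ 4.32.
N = 4 would give 0.842 m (too coarse); N = 5 gives 0.0842 m ≤ 0.40 m.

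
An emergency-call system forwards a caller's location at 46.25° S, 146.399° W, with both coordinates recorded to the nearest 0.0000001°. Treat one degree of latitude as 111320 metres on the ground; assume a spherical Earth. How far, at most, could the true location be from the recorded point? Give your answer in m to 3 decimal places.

Rounding to 7 decimal places leaves each coordinate within ±5e-08° of the true value.
Latitude error → 5e-08 × 111320 = 0.005566 m along the meridian.
East–west component at 46.25°: 5e-08° × 111320 × cos 46.25° ≈ 5e-08 × 76979.2 ≈ 0.00384896 m.
Combining orthogonally: (0.005566² + 0.00384896²)^½ ≈ 0.00676719 m.

0.007 m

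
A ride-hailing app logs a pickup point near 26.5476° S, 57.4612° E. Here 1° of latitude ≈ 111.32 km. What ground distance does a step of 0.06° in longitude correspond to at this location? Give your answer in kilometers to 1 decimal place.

0.06° of longitude at 26.5476° is 0.06 × 111320 × cos 26.5476° ≈ 0.06 × 99582.8 = 5974.97 m.
That is 5974.97 m = 5.975 km.

6.0 kilometers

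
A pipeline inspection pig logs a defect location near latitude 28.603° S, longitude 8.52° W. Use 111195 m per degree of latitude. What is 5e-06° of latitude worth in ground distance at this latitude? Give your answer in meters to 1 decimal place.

Along a meridian 5e-06° is 5e-06 × 111195 = 0.555975 m.

0.6 meters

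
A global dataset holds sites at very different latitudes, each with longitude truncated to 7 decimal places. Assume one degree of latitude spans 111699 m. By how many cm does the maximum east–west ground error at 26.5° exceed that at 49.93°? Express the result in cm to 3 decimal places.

Truncating at 7 decimal places can drop up to a full unit in the last place, so the longitude may be off by as much as 1e-07°.
At 26.5°: 1e-07° × 111699 × cos 26.5° = 1e-07 × 111699 × 0.8949 ≈ 0.0099963 m.
Error at 49.93° = 1e-07° × 111699 × cos 49.93° ≈ 0.01117 × 0.6437 = 0.0071903 m.
Difference: 0.0099963 − 0.0071903 = 0.002806 m.
That is 0.00280601 m = 0.2806 cm.

0.281 cm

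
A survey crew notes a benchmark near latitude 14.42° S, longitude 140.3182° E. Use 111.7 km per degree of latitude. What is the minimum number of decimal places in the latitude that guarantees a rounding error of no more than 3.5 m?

One degree of latitude covers 111700 m.
N decimal places → at most half a unit in the last place, 0.5 × 10⁻ᴺ° = 111700/2 × 10⁻ᴺ m.
Need 0.5 × 111700 × 10⁻ᴺ ≤ 3.5 → 10⁻ᴺ ≤ 6.267e-05, so N ≥ 4.20.
So 5 decimal places suffice (0.558 m); 4 would allow up to 5.58 m.

5 decimal places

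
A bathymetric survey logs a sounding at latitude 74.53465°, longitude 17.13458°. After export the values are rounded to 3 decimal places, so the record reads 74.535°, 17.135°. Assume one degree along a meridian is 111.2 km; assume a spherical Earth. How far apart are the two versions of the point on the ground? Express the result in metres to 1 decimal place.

40.9 metres

Δlat = 74.53465 − 74.535 = -0.00035°; Δlon = 17.13458 − 17.135 = -0.00042°.
North–south shift: -0.00035 × 111200 = -38.92 m.
East–west at this latitude: -0.00042° × 111200 × cos 74.535° ≈ -0.00042 × 29651.4 = -12.4536 m.
Combined displacement = (38.92² + 12.4536²)^½ ≈ 40.8639 m.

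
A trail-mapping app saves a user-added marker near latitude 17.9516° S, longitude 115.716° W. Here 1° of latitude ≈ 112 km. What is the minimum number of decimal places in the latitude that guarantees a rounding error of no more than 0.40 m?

One degree of latitude covers 112000 m.
With N decimal places the half-ulp bound is 0.5·10⁻ᴺ°, or 0.5·10⁻ᴺ × 112000 m on the ground.
Setting 56000 × 10⁻ᴺ ≤ 0.40 gives 10ᴺ ≥ 1.4e+05, i.e. N ≥ 5.15.
N = 5 would give 0.56 m (too coarse); N = 6 gives 0.056 m ≤ 0.40 m.

6 decimal places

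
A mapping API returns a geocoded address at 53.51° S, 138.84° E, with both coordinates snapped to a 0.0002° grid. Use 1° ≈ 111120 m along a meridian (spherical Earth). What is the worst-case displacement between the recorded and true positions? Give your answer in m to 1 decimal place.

12.9 m

With a 0.0002° grid the true value lies within half a step, ±0.0002°/2 = ±0.0001°, of the stored one.
North–south component: 0.0001° × 111120 = 11.112 m.
Longitude error → 0.0001 × 111120 × cos 53.51° = 0.0001 × 111120 × 0.5947 ≈ 6.60811 m.
Combining orthogonally: (11.112² + 6.60811²)^½ ≈ 12.9284 m.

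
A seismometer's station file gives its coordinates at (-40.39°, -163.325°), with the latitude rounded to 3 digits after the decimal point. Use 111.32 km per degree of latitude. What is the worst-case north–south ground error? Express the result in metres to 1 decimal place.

55.7 metres

Rounding to 3 decimal places leaves the latitude within ±0.0005° of the true value.
North–south distance: 0.0005° × 111320 m/° = 55.66 m.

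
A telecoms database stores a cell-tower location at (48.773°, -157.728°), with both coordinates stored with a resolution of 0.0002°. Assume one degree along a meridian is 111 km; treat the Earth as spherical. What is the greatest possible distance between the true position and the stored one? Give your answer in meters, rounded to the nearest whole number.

With a 0.0002° grid the true value lies within half a step, ±0.0002°/2 = ±0.0001°, of the stored one.
North–south component: 0.0001° × 111000 = 11.1 m.
East–west component at 48.773°: 0.0001° × 111000 × cos 48.773° ≈ 0.0001 × 73153.9 ≈ 7.31539 m.
Combining orthogonally: (11.1² + 7.31539²)^½ ≈ 13.2938 m.

13 meters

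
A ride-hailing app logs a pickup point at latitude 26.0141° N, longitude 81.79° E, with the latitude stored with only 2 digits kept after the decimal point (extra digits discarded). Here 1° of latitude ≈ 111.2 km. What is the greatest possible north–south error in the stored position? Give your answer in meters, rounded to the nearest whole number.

1112 meters

Truncating at 2 decimal places can drop up to a full unit in the last place, so the latitude may be off by as much as 0.01°.
North–south distance: 0.01° × 111200 m/° = 1112 m.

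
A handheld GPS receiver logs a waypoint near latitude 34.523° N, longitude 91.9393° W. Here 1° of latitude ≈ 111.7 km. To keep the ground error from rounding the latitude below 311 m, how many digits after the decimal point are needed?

3

One degree of latitude covers 111700 m.
Rounding to N decimal places gives at most 0.5 × 10⁻ᴺ degrees of error, i.e. 0.5 × 10⁻ᴺ × 111700 m.
Setting 55850 × 10⁻ᴺ ≤ 311 gives 10ᴺ ≥ 179.6, i.e. N ≥ 2.25.
At 2 places the error can reach 558 m, but 3 places keeps it to 55.9 m.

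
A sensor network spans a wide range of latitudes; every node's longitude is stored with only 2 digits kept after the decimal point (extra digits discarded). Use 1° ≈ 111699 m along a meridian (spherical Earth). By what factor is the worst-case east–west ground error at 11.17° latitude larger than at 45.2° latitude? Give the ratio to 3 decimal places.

1.392

Truncating at 2 decimal places can drop up to a full unit in the last place, so the longitude may be off by as much as 0.01°.
At 11.17°: 0.01° × 111699 × cos 11.17° = 0.01 × 111699 × 0.9811 ≈ 1095.8 m.
At 45.2°: 0.01° × 111699 × cos 45.2° = 0.01 × 111699 × 0.7046 ≈ 787.07 m.
The ratio reduces to cos 11.17° / cos 45.2° = 0.9811/0.7046 ≈ 1.3923.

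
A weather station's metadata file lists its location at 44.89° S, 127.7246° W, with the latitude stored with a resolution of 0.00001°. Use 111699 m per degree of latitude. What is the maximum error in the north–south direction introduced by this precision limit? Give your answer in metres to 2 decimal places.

0.56 metres

With a 0.00001° grid the true value lies within half a step, ±0.00001°/2 = ±5e-06°, of the stored one.
So the N–S error is at most 5e-06 × 111699 = 0.558495 m.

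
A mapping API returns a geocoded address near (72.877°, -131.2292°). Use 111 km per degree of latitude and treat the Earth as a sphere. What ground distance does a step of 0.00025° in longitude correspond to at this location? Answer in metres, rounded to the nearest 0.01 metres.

8.17 metres

One degree of longitude here spans 111000 × cos 72.877° = 111000 × 0.2944 ≈ 32681.1 m; 0.00025° of that is 8.17027 m.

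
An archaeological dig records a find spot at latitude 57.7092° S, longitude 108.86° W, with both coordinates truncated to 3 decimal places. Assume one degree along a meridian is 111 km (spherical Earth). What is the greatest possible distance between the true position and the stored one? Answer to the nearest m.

Truncating at 3 decimal places can drop up to a full unit in the last place, so each coordinate may be off by as much as 0.001°.
N–S: 0.001° × 111000 m/° = 111 m.
Longitude error → 0.001 × 111000 × cos 57.7092° = 0.001 × 111000 × 0.5342 ≈ 59.298 m.
Combining orthogonally: (111² + 59.298²)^½ ≈ 125.846 m.

126 m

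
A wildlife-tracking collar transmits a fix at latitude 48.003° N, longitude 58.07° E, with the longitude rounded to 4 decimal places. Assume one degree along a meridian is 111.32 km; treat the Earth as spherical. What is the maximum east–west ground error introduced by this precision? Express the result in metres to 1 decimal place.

Rounding to 4 decimal places leaves the longitude within ±5e-05° of the true value.
At latitude 48.003° a degree of longitude spans 111320 m × cos 48.003° = 111320 × 0.6691 ≈ 74483.3 m.
Maximum E–W displacement: 5e-05 × 74483.3 = 3.72416 m.

3.7 metres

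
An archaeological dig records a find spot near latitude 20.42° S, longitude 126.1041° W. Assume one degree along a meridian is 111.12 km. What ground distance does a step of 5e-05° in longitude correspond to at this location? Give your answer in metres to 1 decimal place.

One degree of longitude here spans 111120 × cos 20.42° = 111120 × 0.9372 ≈ 104137 m; 5e-05° of that is 5.20686 m.

5.2 metres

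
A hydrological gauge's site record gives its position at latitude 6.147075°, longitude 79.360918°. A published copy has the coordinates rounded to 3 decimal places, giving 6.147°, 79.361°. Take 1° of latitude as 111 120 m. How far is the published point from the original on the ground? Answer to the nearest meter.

Δlat = 6.147075 − 6.147 = +0.000075°; Δlon = 79.360918 − 79.361 = -0.000082°.
N–S: 0.000075° × 111120 m/° = 8.334 m.
East–west at this latitude: -0.000082° × 111120 × cos 6.147° ≈ -0.000082 × 110481 = -9.05945 m.
Combined displacement = (8.334² + 9.05945²)^½ ≈ 12.3097 m.

12 meters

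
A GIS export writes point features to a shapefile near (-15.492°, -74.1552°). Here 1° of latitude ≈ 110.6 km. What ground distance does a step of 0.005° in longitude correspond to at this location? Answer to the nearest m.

One degree of longitude here spans 110600 × cos 15.492° = 110600 × 0.9637 ≈ 106582 m; 0.005° of that is 532.908 m.

533 m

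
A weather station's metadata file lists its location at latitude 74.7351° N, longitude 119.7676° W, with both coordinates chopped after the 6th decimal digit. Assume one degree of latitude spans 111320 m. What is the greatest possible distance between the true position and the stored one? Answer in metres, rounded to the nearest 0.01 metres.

0.12 metres

Truncating at 6 decimal places can drop up to a full unit in the last place, so each coordinate may be off by as much as 1e-06°.
N–S: 1e-06° × 111320 m/° = 0.11132 m.
East–west component at 74.7351°: 1e-06° × 111320 × cos 74.7351° ≈ 1e-06 × 29308.6 ≈ 0.0293086 m.
Worst case both components are at the extreme and orthogonal: √(0.11132² + 0.0293086²) ≈ 0.115114 m.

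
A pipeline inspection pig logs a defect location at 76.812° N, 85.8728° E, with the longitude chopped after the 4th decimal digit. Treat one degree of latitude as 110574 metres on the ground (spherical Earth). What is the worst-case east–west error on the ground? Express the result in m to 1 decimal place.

2.5 m

Truncating at 4 decimal places can drop up to a full unit in the last place, so the longitude may be off by as much as 0.0001°.
Parallels shrink by cos φ, so at 76.812° a degree of longitude is 110574 × 0.2281 ≈ 25227.1 m.
East–west error: 0.0001° × 25227.1 m/° ≈ 2.52271 m.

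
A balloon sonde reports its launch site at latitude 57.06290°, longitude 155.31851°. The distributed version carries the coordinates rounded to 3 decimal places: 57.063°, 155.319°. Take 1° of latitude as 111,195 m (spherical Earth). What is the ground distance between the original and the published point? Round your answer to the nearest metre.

32 metres

Δlat = 57.06290 − 57.063 = -0.00010°; Δlon = 155.31851 − 155.319 = -0.00049°.
N–S: -0.00010° × 111195 m/° = -11.1195 m.
East–west at this latitude: -0.00049° × 111195 × cos 57.063° ≈ -0.00049 × 60458.6 = -29.6247 m.
Combined displacement = (11.1195² + 29.6247²)^½ ≈ 31.6428 m.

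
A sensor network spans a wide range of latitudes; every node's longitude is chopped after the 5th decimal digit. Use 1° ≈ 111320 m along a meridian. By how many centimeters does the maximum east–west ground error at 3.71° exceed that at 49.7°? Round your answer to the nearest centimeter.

39 centimeters

Truncating at 5 decimal places can drop up to a full unit in the last place, so the longitude may be off by as much as 1e-05°.
Error at 3.71° = 1e-05° × 111320 × cos 3.71° ≈ 1.1132 × 0.9979 = 1.1109 m.
Error at 49.7° = 1e-05° × 111320 × cos 49.7° ≈ 1.1132 × 0.6468 = 0.72001 m.
Difference: 1.1109 − 0.72001 = 0.39086 m.
That is 0.390861 m = 39.086 cm.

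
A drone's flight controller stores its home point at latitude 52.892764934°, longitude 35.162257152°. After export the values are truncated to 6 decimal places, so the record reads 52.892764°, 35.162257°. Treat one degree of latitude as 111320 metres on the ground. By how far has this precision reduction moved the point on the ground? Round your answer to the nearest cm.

10 cm

Δlat = 52.892764934 − 52.892764 = +0.000000934°; Δlon = 35.162257152 − 35.162257 = +0.000000152°.
N–S: 0.000000934° × 111320 m/° = 0.103973 m.
E–W at 52.8928°: 0.000000152° × 111320 × cos 52.8928° = 0.000000152 × 111320 × 0.6033 ≈ 0.0102084 m.
Hypotenuse of the two orthogonal shifts: √(0.103973² + 0.0102084²) = 0.104473 m.
That is 0.104473 m = 10.447 cm.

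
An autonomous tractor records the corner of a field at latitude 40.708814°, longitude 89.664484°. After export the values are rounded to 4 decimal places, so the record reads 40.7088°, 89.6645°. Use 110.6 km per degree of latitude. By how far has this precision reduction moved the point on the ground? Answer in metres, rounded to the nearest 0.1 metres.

The latitude changed by +0.000014° and the longitude by -0.000016°.
North–south shift: 0.000014 × 110600 = 1.5484 m.
East–west at this latitude: -0.000016° × 110600 × cos 40.7088° ≈ -0.000016 × 83838.6 = -1.34142 m.
Hypotenuse of the two orthogonal shifts: √(1.5484² + 1.34142²) = 2.04864 m.

2.0 metres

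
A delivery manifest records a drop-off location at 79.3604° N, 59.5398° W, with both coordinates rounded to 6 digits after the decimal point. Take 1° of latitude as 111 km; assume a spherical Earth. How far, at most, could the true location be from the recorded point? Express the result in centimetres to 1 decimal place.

Rounding to 6 decimal places leaves each coordinate within ±5e-07° of the true value.
Latitude error → 5e-07 × 111000 = 0.0555 m along the meridian.
East–west component at 79.3604°: 5e-07° × 111000 × cos 79.3604° ≈ 5e-07 × 20494 ≈ 0.010247 m.
Worst case both components are at the extreme and orthogonal: √(0.0555² + 0.010247²) ≈ 0.056438 m.
That is 0.056438 m = 5.6438 cm.

5.6 centimetres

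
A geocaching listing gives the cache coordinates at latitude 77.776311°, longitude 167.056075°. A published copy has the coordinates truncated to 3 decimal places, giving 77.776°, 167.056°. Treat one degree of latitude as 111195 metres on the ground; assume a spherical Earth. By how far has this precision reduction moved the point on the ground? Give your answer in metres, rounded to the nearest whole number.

Δlat = 77.776311 − 77.776 = +0.000311°; Δlon = 167.056075 − 167.056 = +0.000075°.
N–S: 0.000311° × 111195 m/° = 34.5816 m.
East–west at this latitude: 0.000075° × 111195 × cos 77.776° ≈ 0.000075 × 23543.8 = 1.76578 m.
Hypotenuse of the two orthogonal shifts: √(34.5816² + 1.76578²) = 34.6267 m.

35 metres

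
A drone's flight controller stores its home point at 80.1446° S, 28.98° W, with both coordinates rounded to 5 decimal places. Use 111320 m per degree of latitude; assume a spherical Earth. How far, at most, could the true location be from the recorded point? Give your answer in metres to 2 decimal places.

0.56 metres

Rounding to 5 decimal places leaves each coordinate within ±5e-06° of the true value.
N–S: 5e-06° × 111320 m/° = 0.5566 m.
E–W at 80.1446°: 5e-06° × 111320 × cos 80.1446° = 5e-06 × 111320 × 0.1712 ≈ 0.0952689 m.
The two errors are perpendicular, so the maximum displacement is √(0.5566² + 0.0952689²) ≈ 0.564694 m.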